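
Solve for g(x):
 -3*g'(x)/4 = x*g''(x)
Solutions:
 g(x) = C1 + C2*x^(1/4)


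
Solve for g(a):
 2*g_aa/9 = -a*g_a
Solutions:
 g(a) = C1 + C2*erf(3*a/2)


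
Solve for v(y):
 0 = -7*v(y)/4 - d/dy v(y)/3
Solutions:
 v(y) = C1*exp(-21*y/4)


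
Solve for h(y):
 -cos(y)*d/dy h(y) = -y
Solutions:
 h(y) = C1 + Integral(y/cos(y), y)


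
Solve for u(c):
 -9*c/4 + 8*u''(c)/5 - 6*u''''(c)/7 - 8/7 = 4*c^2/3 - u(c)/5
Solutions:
 u(c) = C1*exp(-sqrt(30)*c*sqrt(28 + sqrt(994))/30) + C2*exp(sqrt(30)*c*sqrt(28 + sqrt(994))/30) + C3*sin(sqrt(30)*c*sqrt(-28 + sqrt(994))/30) + C4*cos(sqrt(30)*c*sqrt(-28 + sqrt(994))/30) + 20*c^2/3 + 45*c/4 - 2120/21


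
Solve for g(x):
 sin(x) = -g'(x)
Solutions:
 g(x) = C1 + cos(x)


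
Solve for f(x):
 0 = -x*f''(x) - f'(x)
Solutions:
 f(x) = C1 + C2*log(x)


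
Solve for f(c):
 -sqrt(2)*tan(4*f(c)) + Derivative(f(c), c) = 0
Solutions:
 f(c) = -asin(C1*exp(4*sqrt(2)*c))/4 + pi/4
 f(c) = asin(C1*exp(4*sqrt(2)*c))/4


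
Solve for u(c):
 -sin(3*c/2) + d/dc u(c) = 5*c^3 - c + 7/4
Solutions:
 u(c) = C1 + 5*c^4/4 - c^2/2 + 7*c/4 - 2*cos(3*c/2)/3


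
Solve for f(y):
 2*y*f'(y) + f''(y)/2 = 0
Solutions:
 f(y) = C1 + C2*erf(sqrt(2)*y)


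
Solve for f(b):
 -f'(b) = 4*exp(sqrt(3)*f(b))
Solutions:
 f(b) = sqrt(3)*(2*log(1/(C1 + 4*b)) - log(3))/6


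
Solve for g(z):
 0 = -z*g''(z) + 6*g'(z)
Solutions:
 g(z) = C1 + C2*z^7


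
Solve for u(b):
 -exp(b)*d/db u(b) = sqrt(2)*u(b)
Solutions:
 u(b) = C1*exp(sqrt(2)*exp(-b))


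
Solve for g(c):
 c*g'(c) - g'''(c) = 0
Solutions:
 g(c) = C1 + Integral(C2*airyai(c) + C3*airybi(c), c)


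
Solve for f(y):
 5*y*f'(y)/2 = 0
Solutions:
 f(y) = C1


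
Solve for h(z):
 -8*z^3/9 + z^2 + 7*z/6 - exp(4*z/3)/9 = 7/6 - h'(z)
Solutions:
 h(z) = C1 + 2*z^4/9 - z^3/3 - 7*z^2/12 + 7*z/6 + exp(4*z/3)/12


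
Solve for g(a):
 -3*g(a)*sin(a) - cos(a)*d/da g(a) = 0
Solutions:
 g(a) = C1*cos(a)^3


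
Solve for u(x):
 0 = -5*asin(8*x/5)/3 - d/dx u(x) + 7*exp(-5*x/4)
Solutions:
 u(x) = C1 - 5*x*asin(8*x/5)/3 - 5*sqrt(25 - 64*x^2)/24 - 28*exp(-5*x/4)/5


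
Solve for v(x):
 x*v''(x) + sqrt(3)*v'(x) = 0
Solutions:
 v(x) = C1 + C2*x^(1 - sqrt(3))


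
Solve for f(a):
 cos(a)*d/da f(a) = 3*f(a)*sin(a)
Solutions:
 f(a) = C1/cos(a)^3


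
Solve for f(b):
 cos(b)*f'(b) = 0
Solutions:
 f(b) = C1


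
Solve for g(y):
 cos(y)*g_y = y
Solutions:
 g(y) = C1 + Integral(y/cos(y), y)


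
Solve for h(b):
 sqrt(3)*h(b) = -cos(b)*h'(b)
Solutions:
 h(b) = C1*(sin(b) - 1)^(sqrt(3)/2)/(sin(b) + 1)^(sqrt(3)/2)


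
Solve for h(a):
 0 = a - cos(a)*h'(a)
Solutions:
 h(a) = C1 + Integral(a/cos(a), a)


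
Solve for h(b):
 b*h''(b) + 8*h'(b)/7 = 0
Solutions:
 h(b) = C1 + C2/b^(1/7)


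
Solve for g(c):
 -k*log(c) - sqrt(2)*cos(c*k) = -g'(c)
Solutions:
 g(c) = C1 + c*k*(log(c) - 1) + sqrt(2)*Piecewise((sin(c*k)/k, Ne(k, 0)), (c, True))


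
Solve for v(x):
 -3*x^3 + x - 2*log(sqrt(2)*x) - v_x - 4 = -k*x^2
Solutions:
 v(x) = C1 + k*x^3/3 - 3*x^4/4 + x^2/2 - 2*x*log(x) - 2*x - x*log(2)


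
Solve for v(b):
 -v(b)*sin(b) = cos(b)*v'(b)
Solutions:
 v(b) = C1*cos(b)


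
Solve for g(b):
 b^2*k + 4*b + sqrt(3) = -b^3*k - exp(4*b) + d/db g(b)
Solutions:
 g(b) = C1 + b^4*k/4 + b^3*k/3 + 2*b^2 + sqrt(3)*b + exp(4*b)/4


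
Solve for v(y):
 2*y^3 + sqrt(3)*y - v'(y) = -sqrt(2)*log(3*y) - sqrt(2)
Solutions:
 v(y) = C1 + y^4/2 + sqrt(3)*y^2/2 + sqrt(2)*y*log(y) + sqrt(2)*y*log(3)


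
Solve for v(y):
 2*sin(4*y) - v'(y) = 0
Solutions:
 v(y) = C1 - cos(4*y)/2


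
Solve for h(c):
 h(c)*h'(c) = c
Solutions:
 h(c) = -sqrt(C1 + c^2)
 h(c) = sqrt(C1 + c^2)


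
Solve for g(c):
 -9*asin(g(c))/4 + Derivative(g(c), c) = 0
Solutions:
 Integral(1/asin(_y), (_y, g(c))) = C1 + 9*c/4


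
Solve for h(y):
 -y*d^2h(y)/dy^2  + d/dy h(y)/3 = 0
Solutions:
 h(y) = C1 + C2*y^(4/3)


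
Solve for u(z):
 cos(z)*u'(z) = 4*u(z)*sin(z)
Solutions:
 u(z) = C1/cos(z)^4


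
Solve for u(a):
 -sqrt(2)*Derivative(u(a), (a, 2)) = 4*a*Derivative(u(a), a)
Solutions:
 u(a) = C1 + C2*erf(2^(1/4)*a)


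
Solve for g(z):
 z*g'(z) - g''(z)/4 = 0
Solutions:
 g(z) = C1 + C2*erfi(sqrt(2)*z)


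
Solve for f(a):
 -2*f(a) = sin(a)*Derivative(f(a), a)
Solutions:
 f(a) = C1*(cos(a) + 1)/(cos(a) - 1)


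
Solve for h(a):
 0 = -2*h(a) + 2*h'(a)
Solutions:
 h(a) = C1*exp(a)


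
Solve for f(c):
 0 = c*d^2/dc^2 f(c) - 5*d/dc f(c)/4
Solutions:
 f(c) = C1 + C2*c^(9/4)


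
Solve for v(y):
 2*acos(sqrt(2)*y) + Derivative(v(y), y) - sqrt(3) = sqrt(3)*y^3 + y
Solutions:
 v(y) = C1 + sqrt(3)*y^4/4 + y^2/2 - 2*y*acos(sqrt(2)*y) + sqrt(3)*y + sqrt(2)*sqrt(1 - 2*y^2)


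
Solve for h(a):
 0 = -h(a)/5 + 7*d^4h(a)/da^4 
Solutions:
 h(a) = C1*exp(-35^(3/4)*a/35) + C2*exp(35^(3/4)*a/35) + C3*sin(35^(3/4)*a/35) + C4*cos(35^(3/4)*a/35)


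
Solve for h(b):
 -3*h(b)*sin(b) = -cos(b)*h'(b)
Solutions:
 h(b) = C1/cos(b)^3


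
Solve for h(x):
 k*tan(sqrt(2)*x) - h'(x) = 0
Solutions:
 h(x) = C1 - sqrt(2)*k*log(cos(sqrt(2)*x))/2


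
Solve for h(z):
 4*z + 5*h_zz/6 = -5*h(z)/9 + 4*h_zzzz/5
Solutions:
 h(z) = C1*exp(-sqrt(15)*z*sqrt(5 + sqrt(89))/12) + C2*exp(sqrt(15)*z*sqrt(5 + sqrt(89))/12) + C3*sin(sqrt(15)*z*sqrt(-5 + sqrt(89))/12) + C4*cos(sqrt(15)*z*sqrt(-5 + sqrt(89))/12) - 36*z/5


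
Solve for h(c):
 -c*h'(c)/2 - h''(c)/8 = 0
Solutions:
 h(c) = C1 + C2*erf(sqrt(2)*c)


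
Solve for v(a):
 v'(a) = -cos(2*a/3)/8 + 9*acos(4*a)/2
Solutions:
 v(a) = C1 + 9*a*acos(4*a)/2 - 9*sqrt(1 - 16*a^2)/8 - 3*sin(2*a/3)/16


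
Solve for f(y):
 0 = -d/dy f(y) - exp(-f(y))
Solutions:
 f(y) = log(C1 - y)


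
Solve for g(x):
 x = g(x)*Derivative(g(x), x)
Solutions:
 g(x) = -sqrt(C1 + x^2)
 g(x) = sqrt(C1 + x^2)


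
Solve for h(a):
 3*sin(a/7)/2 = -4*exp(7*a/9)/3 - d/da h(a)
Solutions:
 h(a) = C1 - 12*exp(7*a/9)/7 + 21*cos(a/7)/2


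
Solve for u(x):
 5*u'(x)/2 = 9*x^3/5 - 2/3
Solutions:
 u(x) = C1 + 9*x^4/50 - 4*x/15


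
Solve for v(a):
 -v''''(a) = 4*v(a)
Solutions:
 v(a) = (C1*sin(a) + C2*cos(a))*exp(-a) + (C3*sin(a) + C4*cos(a))*exp(a)


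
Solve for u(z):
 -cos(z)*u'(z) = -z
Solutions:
 u(z) = C1 + Integral(z/cos(z), z)


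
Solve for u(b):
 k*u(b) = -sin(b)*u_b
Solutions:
 u(b) = C1*exp(k*(-log(cos(b) - 1) + log(cos(b) + 1))/2)


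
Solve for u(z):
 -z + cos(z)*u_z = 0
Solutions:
 u(z) = C1 + Integral(z/cos(z), z)


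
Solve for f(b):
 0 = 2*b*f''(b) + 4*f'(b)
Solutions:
 f(b) = C1 + C2/b


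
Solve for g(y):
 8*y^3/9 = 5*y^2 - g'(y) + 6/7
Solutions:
 g(y) = C1 - 2*y^4/9 + 5*y^3/3 + 6*y/7


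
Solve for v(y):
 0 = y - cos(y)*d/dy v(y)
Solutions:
 v(y) = C1 + Integral(y/cos(y), y)


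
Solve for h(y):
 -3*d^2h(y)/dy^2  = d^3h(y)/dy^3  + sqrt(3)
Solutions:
 h(y) = C1 + C2*y + C3*exp(-3*y) - sqrt(3)*y^2/6


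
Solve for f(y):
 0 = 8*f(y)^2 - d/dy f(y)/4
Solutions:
 f(y) = -1/(C1 + 32*y)


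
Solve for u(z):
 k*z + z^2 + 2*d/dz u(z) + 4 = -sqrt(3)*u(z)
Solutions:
 u(z) = C1*exp(-sqrt(3)*z/2) - sqrt(3)*k*z/3 + 2*k/3 - sqrt(3)*z^2/3 + 4*z/3 - 20*sqrt(3)/9


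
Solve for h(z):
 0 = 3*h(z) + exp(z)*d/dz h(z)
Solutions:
 h(z) = C1*exp(3*exp(-z))


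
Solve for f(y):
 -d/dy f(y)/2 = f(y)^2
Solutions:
 f(y) = 1/(C1 + 2*y)


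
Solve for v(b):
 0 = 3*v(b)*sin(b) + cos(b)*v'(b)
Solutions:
 v(b) = C1*cos(b)^3


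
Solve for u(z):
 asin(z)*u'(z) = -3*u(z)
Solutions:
 u(z) = C1*exp(-3*Integral(1/asin(z), z))


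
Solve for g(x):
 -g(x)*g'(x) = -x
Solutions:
 g(x) = -sqrt(C1 + x^2)
 g(x) = sqrt(C1 + x^2)


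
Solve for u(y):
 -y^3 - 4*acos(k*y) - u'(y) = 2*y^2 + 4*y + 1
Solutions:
 u(y) = C1 - y^4/4 - 2*y^3/3 - 2*y^2 - y - 4*Piecewise((y*acos(k*y) - sqrt(-k^2*y^2 + 1)/k, Ne(k, 0)), (pi*y/2, True))


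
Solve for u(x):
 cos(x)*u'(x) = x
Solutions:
 u(x) = C1 + Integral(x/cos(x), x)


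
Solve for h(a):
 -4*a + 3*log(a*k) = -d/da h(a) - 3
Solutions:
 h(a) = C1 + 2*a^2 - 3*a*log(a*k)


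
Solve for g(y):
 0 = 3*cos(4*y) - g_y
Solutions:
 g(y) = C1 + 3*sin(4*y)/4


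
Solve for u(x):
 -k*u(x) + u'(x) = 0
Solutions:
 u(x) = C1*exp(k*x)


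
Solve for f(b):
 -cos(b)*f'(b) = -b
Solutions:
 f(b) = C1 + Integral(b/cos(b), b)


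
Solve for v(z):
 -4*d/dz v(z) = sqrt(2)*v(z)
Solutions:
 v(z) = C1*exp(-sqrt(2)*z/4)


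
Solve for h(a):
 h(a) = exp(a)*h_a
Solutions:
 h(a) = C1*exp(-exp(-a))


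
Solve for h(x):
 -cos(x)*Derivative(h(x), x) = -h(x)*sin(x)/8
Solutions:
 h(x) = C1/cos(x)^(1/8)


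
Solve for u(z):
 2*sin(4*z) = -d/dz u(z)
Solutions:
 u(z) = C1 + cos(4*z)/2


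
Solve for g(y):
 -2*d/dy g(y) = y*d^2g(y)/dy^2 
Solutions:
 g(y) = C1 + C2/y


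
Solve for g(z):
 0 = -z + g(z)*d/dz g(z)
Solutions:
 g(z) = -sqrt(C1 + z^2)
 g(z) = sqrt(C1 + z^2)


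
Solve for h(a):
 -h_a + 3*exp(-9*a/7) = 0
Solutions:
 h(a) = C1 - 7*exp(-9*a/7)/3


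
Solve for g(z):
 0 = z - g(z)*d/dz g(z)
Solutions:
 g(z) = -sqrt(C1 + z^2)
 g(z) = sqrt(C1 + z^2)


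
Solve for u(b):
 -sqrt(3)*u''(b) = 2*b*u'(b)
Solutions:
 u(b) = C1 + C2*erf(3^(3/4)*b/3)


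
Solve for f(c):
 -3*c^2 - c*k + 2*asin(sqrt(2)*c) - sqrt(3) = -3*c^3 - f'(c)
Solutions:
 f(c) = C1 - 3*c^4/4 + c^3 + c^2*k/2 - 2*c*asin(sqrt(2)*c) + sqrt(3)*c - sqrt(2)*sqrt(1 - 2*c^2)


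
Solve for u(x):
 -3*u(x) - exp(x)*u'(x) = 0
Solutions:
 u(x) = C1*exp(3*exp(-x))


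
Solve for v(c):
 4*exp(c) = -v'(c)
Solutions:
 v(c) = C1 - 4*exp(c)


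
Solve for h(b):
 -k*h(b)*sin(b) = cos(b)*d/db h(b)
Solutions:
 h(b) = C1*exp(k*log(cos(b)))


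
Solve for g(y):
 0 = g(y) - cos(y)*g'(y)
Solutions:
 g(y) = C1*sqrt(sin(y) + 1)/sqrt(sin(y) - 1)


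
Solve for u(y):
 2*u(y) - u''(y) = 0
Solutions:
 u(y) = C1*exp(-sqrt(2)*y) + C2*exp(sqrt(2)*y)


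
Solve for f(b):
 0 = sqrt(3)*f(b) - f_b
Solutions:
 f(b) = C1*exp(sqrt(3)*b)


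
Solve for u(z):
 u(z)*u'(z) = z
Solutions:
 u(z) = -sqrt(C1 + z^2)
 u(z) = sqrt(C1 + z^2)


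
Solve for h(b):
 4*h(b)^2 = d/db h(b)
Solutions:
 h(b) = -1/(C1 + 4*b)


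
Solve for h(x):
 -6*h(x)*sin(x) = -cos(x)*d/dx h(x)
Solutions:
 h(x) = C1/cos(x)^6


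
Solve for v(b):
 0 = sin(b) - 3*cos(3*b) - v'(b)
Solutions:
 v(b) = C1 - sin(3*b) - cos(b)


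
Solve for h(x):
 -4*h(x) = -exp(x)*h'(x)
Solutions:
 h(x) = C1*exp(-4*exp(-x))


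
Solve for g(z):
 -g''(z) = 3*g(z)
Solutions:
 g(z) = C1*sin(sqrt(3)*z) + C2*cos(sqrt(3)*z)


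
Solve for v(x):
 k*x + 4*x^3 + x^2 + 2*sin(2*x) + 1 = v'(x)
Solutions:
 v(x) = C1 + k*x^2/2 + x^4 + x^3/3 + x - cos(2*x)


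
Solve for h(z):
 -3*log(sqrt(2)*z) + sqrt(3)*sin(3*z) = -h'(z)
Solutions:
 h(z) = C1 + 3*z*log(z) - 3*z + 3*z*log(2)/2 + sqrt(3)*cos(3*z)/3


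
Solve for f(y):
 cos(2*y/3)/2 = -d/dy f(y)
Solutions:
 f(y) = C1 - 3*sin(2*y/3)/4


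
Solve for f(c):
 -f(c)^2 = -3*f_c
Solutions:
 f(c) = -3/(C1 + c)


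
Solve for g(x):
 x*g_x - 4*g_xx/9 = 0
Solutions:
 g(x) = C1 + C2*erfi(3*sqrt(2)*x/4)


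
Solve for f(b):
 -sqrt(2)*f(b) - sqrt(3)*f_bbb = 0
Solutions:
 f(b) = C3*exp(-2^(1/6)*3^(5/6)*b/3) + (C1*sin(2^(1/6)*3^(1/3)*b/2) + C2*cos(2^(1/6)*3^(1/3)*b/2))*exp(2^(1/6)*3^(5/6)*b/6)


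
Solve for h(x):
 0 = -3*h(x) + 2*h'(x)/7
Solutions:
 h(x) = C1*exp(21*x/2)


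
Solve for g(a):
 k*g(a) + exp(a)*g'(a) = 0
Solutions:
 g(a) = C1*exp(k*exp(-a))


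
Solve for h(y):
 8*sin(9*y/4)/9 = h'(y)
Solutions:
 h(y) = C1 - 32*cos(9*y/4)/81


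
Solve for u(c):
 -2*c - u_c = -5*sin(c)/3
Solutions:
 u(c) = C1 - c^2 - 5*cos(c)/3


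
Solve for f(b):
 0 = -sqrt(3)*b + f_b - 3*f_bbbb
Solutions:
 f(b) = C1 + C4*exp(3^(2/3)*b/3) + sqrt(3)*b^2/2 + (C2*sin(3^(1/6)*b/2) + C3*cos(3^(1/6)*b/2))*exp(-3^(2/3)*b/6)


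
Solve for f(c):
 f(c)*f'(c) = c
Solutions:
 f(c) = -sqrt(C1 + c^2)
 f(c) = sqrt(C1 + c^2)


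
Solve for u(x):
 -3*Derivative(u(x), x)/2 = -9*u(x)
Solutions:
 u(x) = C1*exp(6*x)


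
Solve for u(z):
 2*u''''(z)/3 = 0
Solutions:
 u(z) = C1 + C2*z + C3*z^2 + C4*z^3


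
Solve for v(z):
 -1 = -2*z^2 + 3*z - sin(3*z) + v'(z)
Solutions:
 v(z) = C1 + 2*z^3/3 - 3*z^2/2 - z - cos(3*z)/3


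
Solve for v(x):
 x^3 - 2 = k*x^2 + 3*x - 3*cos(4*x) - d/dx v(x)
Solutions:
 v(x) = C1 + k*x^3/3 - x^4/4 + 3*x^2/2 + 2*x - 3*sin(4*x)/4


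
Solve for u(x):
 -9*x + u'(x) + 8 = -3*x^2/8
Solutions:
 u(x) = C1 - x^3/8 + 9*x^2/2 - 8*x


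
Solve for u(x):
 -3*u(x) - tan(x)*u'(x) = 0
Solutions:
 u(x) = C1/sin(x)^3


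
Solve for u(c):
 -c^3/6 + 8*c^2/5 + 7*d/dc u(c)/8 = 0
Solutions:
 u(c) = C1 + c^4/21 - 64*c^3/105


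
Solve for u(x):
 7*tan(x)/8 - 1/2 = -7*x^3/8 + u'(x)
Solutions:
 u(x) = C1 + 7*x^4/32 - x/2 - 7*log(cos(x))/8


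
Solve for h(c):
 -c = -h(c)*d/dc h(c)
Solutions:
 h(c) = -sqrt(C1 + c^2)
 h(c) = sqrt(C1 + c^2)


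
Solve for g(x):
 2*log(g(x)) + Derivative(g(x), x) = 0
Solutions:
 li(g(x)) = C1 - 2*x


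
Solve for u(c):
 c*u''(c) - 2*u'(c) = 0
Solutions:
 u(c) = C1 + C2*c^3


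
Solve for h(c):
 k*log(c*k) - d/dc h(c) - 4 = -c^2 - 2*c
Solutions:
 h(c) = C1 + c^3/3 + c^2 + c*k*log(c*k) + c*(-k - 4)


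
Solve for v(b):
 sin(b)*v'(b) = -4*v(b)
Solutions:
 v(b) = C1*(cos(b)^2 + 2*cos(b) + 1)/(cos(b)^2 - 2*cos(b) + 1)


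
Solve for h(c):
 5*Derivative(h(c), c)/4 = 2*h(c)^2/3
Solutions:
 h(c) = -15/(C1 + 8*c)


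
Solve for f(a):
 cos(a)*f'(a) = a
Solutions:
 f(a) = C1 + Integral(a/cos(a), a)


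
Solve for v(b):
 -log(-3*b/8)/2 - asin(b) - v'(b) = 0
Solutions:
 v(b) = C1 - b*log(-b)/2 - b*asin(b) - b*log(3) + b/2 + b*log(2) + b*log(6)/2 - sqrt(1 - b^2)


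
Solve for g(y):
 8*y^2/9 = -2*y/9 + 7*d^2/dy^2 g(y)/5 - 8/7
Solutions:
 g(y) = C1 + C2*y + 10*y^4/189 + 5*y^3/189 + 20*y^2/49


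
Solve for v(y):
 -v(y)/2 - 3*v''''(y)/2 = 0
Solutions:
 v(y) = (C1*sin(sqrt(2)*3^(3/4)*y/6) + C2*cos(sqrt(2)*3^(3/4)*y/6))*exp(-sqrt(2)*3^(3/4)*y/6) + (C3*sin(sqrt(2)*3^(3/4)*y/6) + C4*cos(sqrt(2)*3^(3/4)*y/6))*exp(sqrt(2)*3^(3/4)*y/6)


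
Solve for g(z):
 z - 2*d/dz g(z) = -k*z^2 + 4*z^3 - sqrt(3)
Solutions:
 g(z) = C1 + k*z^3/6 - z^4/2 + z^2/4 + sqrt(3)*z/2


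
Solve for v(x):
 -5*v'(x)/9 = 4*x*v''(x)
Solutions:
 v(x) = C1 + C2*x^(31/36)


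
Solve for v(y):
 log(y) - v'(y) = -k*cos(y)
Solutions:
 v(y) = C1 + k*sin(y) + y*log(y) - y


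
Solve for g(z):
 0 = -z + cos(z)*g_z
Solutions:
 g(z) = C1 + Integral(z/cos(z), z)


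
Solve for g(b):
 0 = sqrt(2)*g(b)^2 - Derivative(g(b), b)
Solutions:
 g(b) = -1/(C1 + sqrt(2)*b)


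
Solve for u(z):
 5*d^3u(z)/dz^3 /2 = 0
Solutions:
 u(z) = C1 + C2*z + C3*z^2


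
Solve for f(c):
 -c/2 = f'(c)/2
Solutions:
 f(c) = C1 - c^2/2


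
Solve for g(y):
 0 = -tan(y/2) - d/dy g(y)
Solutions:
 g(y) = C1 + 2*log(cos(y/2))


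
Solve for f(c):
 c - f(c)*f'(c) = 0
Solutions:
 f(c) = -sqrt(C1 + c^2)
 f(c) = sqrt(C1 + c^2)


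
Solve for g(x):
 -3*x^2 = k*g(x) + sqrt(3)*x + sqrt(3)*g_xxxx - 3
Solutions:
 g(x) = C1*exp(-3^(7/8)*x*(-k)^(1/4)/3) + C2*exp(3^(7/8)*x*(-k)^(1/4)/3) + C3*exp(-3^(7/8)*I*x*(-k)^(1/4)/3) + C4*exp(3^(7/8)*I*x*(-k)^(1/4)/3) - 3*x^2/k - sqrt(3)*x/k + 3/k


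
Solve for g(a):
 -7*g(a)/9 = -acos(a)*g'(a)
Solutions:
 g(a) = C1*exp(7*Integral(1/acos(a), a)/9)


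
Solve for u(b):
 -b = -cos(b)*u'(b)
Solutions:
 u(b) = C1 + Integral(b/cos(b), b)


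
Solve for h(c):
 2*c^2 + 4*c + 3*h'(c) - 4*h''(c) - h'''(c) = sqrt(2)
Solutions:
 h(c) = C1 + C2*exp(c*(-2 + sqrt(7))) + C3*exp(-c*(2 + sqrt(7))) - 2*c^3/9 - 14*c^2/9 - 124*c/27 + sqrt(2)*c/3


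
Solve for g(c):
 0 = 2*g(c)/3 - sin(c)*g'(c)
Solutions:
 g(c) = C1*(cos(c) - 1)^(1/3)/(cos(c) + 1)^(1/3)


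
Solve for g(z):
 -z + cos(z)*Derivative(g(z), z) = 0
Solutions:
 g(z) = C1 + Integral(z/cos(z), z)


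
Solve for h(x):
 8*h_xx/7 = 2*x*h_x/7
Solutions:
 h(x) = C1 + C2*erfi(sqrt(2)*x/4)


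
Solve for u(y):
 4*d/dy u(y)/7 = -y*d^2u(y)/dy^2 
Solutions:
 u(y) = C1 + C2*y^(3/7)


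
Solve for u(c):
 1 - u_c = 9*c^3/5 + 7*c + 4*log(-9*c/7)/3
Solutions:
 u(c) = C1 - 9*c^4/20 - 7*c^2/2 - 4*c*log(-c)/3 + c*(-3*log(3) + log(21)/3 + log(7) + 7/3)


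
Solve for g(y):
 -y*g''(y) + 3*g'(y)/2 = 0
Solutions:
 g(y) = C1 + C2*y^(5/2)


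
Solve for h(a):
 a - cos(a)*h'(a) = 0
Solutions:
 h(a) = C1 + Integral(a/cos(a), a)


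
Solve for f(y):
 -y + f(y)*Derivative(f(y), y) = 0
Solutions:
 f(y) = -sqrt(C1 + y^2)
 f(y) = sqrt(C1 + y^2)


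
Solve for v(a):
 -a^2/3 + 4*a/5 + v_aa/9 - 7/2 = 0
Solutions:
 v(a) = C1 + C2*a + a^4/4 - 6*a^3/5 + 63*a^2/4


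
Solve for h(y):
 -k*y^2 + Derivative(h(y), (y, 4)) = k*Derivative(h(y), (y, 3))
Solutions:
 h(y) = C1 + C2*y + C3*y^2 + C4*exp(k*y) - y^5/60 - y^4/(12*k) - y^3/(3*k^2)


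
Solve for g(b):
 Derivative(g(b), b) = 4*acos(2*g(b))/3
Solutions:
 Integral(1/acos(2*_y), (_y, g(b))) = C1 + 4*b/3


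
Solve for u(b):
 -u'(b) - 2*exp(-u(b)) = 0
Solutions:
 u(b) = log(C1 - 2*b)


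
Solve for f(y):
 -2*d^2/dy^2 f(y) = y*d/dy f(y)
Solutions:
 f(y) = C1 + C2*erf(y/2)


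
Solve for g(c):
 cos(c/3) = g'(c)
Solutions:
 g(c) = C1 + 3*sin(c/3)


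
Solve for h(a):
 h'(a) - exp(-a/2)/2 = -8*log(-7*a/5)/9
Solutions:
 h(a) = C1 - 8*a*log(-a)/9 + 8*a*(-log(7) + 1 + log(5))/9 - exp(-a/2)


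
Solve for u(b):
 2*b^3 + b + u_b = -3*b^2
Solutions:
 u(b) = C1 - b^4/2 - b^3 - b^2/2


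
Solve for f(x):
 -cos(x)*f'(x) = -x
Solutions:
 f(x) = C1 + Integral(x/cos(x), x)


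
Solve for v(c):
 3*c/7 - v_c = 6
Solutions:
 v(c) = C1 + 3*c^2/14 - 6*c


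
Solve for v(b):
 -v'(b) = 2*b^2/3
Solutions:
 v(b) = C1 - 2*b^3/9


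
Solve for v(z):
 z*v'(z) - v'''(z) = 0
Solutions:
 v(z) = C1 + Integral(C2*airyai(z) + C3*airybi(z), z)


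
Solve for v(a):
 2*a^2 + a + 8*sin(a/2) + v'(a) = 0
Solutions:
 v(a) = C1 - 2*a^3/3 - a^2/2 + 16*cos(a/2)


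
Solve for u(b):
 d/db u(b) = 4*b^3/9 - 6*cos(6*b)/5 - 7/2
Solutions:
 u(b) = C1 + b^4/9 - 7*b/2 - sin(6*b)/5


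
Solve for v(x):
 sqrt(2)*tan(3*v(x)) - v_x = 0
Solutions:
 v(x) = -asin(C1*exp(3*sqrt(2)*x))/3 + pi/3
 v(x) = asin(C1*exp(3*sqrt(2)*x))/3


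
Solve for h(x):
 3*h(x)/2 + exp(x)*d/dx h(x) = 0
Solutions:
 h(x) = C1*exp(3*exp(-x)/2)


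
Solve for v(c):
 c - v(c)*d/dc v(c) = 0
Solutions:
 v(c) = -sqrt(C1 + c^2)
 v(c) = sqrt(C1 + c^2)


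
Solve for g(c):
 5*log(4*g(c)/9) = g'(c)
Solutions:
 -Integral(1/(log(_y) - 2*log(3) + 2*log(2)), (_y, g(c)))/5 = C1 - c


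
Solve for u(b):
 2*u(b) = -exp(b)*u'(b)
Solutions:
 u(b) = C1*exp(2*exp(-b))


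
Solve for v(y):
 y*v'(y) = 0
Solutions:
 v(y) = C1


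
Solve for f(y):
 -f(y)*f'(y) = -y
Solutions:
 f(y) = -sqrt(C1 + y^2)
 f(y) = sqrt(C1 + y^2)


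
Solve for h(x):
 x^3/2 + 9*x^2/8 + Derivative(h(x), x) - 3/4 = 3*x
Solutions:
 h(x) = C1 - x^4/8 - 3*x^3/8 + 3*x^2/2 + 3*x/4


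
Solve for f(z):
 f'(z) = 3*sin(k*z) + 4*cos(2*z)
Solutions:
 f(z) = C1 + 2*sin(2*z) - 3*cos(k*z)/k


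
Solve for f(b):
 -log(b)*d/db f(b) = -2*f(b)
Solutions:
 f(b) = C1*exp(2*li(b))


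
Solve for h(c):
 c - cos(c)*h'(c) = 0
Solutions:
 h(c) = C1 + Integral(c/cos(c), c)


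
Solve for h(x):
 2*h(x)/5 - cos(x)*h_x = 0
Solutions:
 h(x) = C1*(sin(x) + 1)^(1/5)/(sin(x) - 1)^(1/5)


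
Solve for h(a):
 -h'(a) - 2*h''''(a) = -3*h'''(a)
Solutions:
 h(a) = C1 + C4*exp(-a/2) + (C2 + C3*a)*exp(a)


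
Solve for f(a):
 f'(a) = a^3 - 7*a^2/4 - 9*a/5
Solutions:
 f(a) = C1 + a^4/4 - 7*a^3/12 - 9*a^2/10


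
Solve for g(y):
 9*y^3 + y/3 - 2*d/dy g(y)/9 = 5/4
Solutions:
 g(y) = C1 + 81*y^4/8 + 3*y^2/4 - 45*y/8


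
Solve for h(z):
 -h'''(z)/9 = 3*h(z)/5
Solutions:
 h(z) = C3*exp(-3*5^(2/3)*z/5) + (C1*sin(3*sqrt(3)*5^(2/3)*z/10) + C2*cos(3*sqrt(3)*5^(2/3)*z/10))*exp(3*5^(2/3)*z/10)


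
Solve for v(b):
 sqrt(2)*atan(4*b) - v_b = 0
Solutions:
 v(b) = C1 + sqrt(2)*(b*atan(4*b) - log(16*b^2 + 1)/8)


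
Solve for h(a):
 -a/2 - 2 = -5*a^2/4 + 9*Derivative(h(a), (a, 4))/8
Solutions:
 h(a) = C1 + C2*a + C3*a^2 + C4*a^3 + a^6/324 - a^5/270 - 2*a^4/27


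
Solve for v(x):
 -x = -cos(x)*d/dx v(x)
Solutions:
 v(x) = C1 + Integral(x/cos(x), x)


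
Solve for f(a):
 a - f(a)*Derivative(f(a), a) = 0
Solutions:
 f(a) = -sqrt(C1 + a^2)
 f(a) = sqrt(C1 + a^2)


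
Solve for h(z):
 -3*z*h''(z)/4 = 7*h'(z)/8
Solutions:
 h(z) = C1 + C2/z^(1/6)


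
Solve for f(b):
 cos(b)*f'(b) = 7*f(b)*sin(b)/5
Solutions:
 f(b) = C1/cos(b)^(7/5)


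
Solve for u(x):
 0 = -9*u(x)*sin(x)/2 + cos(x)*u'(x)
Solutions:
 u(x) = C1/cos(x)^(9/2)


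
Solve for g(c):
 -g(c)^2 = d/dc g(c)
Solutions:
 g(c) = 1/(C1 + c)


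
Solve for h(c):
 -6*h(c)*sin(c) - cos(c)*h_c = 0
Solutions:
 h(c) = C1*cos(c)^6


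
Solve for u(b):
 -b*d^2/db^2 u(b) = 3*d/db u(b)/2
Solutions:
 u(b) = C1 + C2/sqrt(b)


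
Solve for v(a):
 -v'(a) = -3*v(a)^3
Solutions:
 v(a) = -sqrt(2)*sqrt(-1/(C1 + 3*a))/2
 v(a) = sqrt(2)*sqrt(-1/(C1 + 3*a))/2


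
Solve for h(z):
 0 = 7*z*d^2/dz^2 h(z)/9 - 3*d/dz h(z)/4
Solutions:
 h(z) = C1 + C2*z^(55/28)


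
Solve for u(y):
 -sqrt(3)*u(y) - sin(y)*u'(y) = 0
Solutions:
 u(y) = C1*(cos(y) + 1)^(sqrt(3)/2)/(cos(y) - 1)^(sqrt(3)/2)


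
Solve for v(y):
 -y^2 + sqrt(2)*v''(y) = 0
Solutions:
 v(y) = C1 + C2*y + sqrt(2)*y^4/24


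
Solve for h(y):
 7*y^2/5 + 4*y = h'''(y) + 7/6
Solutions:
 h(y) = C1 + C2*y + C3*y^2 + 7*y^5/300 + y^4/6 - 7*y^3/36


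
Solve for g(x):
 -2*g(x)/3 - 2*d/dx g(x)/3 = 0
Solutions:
 g(x) = C1*exp(-x)


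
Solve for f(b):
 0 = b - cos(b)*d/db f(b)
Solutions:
 f(b) = C1 + Integral(b/cos(b), b)


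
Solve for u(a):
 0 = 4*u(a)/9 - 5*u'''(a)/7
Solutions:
 u(a) = C3*exp(2100^(1/3)*a/15) + (C1*sin(3^(5/6)*700^(1/3)*a/30) + C2*cos(3^(5/6)*700^(1/3)*a/30))*exp(-2100^(1/3)*a/30)


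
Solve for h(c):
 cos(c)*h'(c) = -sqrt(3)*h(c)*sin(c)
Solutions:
 h(c) = C1*cos(c)^(sqrt(3))


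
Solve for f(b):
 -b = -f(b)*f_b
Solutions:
 f(b) = -sqrt(C1 + b^2)
 f(b) = sqrt(C1 + b^2)


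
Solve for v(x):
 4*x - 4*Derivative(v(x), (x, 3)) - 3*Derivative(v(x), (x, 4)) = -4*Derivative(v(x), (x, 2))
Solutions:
 v(x) = C1 + C2*x + C3*exp(-2*x) + C4*exp(2*x/3) - x^3/6 - x^2/2


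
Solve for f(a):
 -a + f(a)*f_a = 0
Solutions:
 f(a) = -sqrt(C1 + a^2)
 f(a) = sqrt(C1 + a^2)


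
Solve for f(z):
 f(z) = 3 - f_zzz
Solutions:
 f(z) = C3*exp(-z) + (C1*sin(sqrt(3)*z/2) + C2*cos(sqrt(3)*z/2))*exp(z/2) + 3


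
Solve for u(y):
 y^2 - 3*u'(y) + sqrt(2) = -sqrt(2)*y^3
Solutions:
 u(y) = C1 + sqrt(2)*y^4/12 + y^3/9 + sqrt(2)*y/3


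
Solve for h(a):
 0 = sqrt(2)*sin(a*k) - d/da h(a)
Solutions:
 h(a) = C1 - sqrt(2)*cos(a*k)/k


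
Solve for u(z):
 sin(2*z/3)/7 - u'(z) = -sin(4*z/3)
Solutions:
 u(z) = C1 - 3*cos(2*z/3)/14 - 3*cos(4*z/3)/4


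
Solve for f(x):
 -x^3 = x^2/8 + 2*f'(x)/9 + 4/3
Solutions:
 f(x) = C1 - 9*x^4/8 - 3*x^3/16 - 6*x


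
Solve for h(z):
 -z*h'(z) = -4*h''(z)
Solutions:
 h(z) = C1 + C2*erfi(sqrt(2)*z/4)


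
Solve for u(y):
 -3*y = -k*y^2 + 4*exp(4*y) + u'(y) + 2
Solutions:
 u(y) = C1 + k*y^3/3 - 3*y^2/2 - 2*y - exp(4*y)


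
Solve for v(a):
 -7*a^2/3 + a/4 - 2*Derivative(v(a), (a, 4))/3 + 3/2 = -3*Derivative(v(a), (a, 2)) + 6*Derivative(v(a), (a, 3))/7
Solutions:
 v(a) = C1 + C2*a + C3*exp(3*a*(-3 + sqrt(107))/14) + C4*exp(-3*a*(3 + sqrt(107))/14) + 7*a^4/108 + 13*a^3/216 - 29*a^2/1134


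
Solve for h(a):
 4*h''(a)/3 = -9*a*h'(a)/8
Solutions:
 h(a) = C1 + C2*erf(3*sqrt(3)*a/8)


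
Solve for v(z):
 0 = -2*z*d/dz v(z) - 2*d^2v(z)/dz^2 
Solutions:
 v(z) = C1 + C2*erf(sqrt(2)*z/2)


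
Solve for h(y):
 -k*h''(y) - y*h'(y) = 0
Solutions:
 h(y) = C1 + C2*sqrt(k)*erf(sqrt(2)*y*sqrt(1/k)/2)


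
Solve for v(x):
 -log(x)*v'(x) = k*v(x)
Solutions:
 v(x) = C1*exp(-k*li(x))


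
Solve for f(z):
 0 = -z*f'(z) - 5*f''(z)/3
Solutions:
 f(z) = C1 + C2*erf(sqrt(30)*z/10)


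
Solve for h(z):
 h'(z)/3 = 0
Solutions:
 h(z) = C1


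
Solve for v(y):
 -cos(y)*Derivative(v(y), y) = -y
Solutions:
 v(y) = C1 + Integral(y/cos(y), y)


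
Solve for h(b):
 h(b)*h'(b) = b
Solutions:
 h(b) = -sqrt(C1 + b^2)
 h(b) = sqrt(C1 + b^2)


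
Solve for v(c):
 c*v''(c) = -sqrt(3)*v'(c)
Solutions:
 v(c) = C1 + C2*c^(1 - sqrt(3))


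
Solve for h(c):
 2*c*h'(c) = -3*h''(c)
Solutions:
 h(c) = C1 + C2*erf(sqrt(3)*c/3)


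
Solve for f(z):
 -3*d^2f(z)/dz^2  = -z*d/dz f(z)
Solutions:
 f(z) = C1 + C2*erfi(sqrt(6)*z/6)


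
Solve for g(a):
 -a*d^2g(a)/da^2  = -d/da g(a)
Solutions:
 g(a) = C1 + C2*a^2


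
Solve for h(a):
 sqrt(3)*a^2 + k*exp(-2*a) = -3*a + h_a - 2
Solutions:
 h(a) = C1 + sqrt(3)*a^3/3 + 3*a^2/2 + 2*a - k*exp(-2*a)/2


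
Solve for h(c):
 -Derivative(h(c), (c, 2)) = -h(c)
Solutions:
 h(c) = C1*exp(-c) + C2*exp(c)


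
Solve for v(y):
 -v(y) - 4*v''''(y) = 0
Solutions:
 v(y) = (C1*sin(y/2) + C2*cos(y/2))*exp(-y/2) + (C3*sin(y/2) + C4*cos(y/2))*exp(y/2)


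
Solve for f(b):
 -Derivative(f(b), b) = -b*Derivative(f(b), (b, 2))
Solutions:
 f(b) = C1 + C2*b^2


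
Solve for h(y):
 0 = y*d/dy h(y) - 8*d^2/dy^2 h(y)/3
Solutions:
 h(y) = C1 + C2*erfi(sqrt(3)*y/4)


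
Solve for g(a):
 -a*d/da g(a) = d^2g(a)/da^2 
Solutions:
 g(a) = C1 + C2*erf(sqrt(2)*a/2)


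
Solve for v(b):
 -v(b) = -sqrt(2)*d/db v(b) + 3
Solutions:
 v(b) = C1*exp(sqrt(2)*b/2) - 3


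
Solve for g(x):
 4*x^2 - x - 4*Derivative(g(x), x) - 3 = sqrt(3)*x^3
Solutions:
 g(x) = C1 - sqrt(3)*x^4/16 + x^3/3 - x^2/8 - 3*x/4


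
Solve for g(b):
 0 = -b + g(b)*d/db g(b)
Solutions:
 g(b) = -sqrt(C1 + b^2)
 g(b) = sqrt(C1 + b^2)


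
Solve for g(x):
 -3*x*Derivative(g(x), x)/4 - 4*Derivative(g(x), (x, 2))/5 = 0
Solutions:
 g(x) = C1 + C2*erf(sqrt(30)*x/8)


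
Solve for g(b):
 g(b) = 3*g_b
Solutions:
 g(b) = C1*exp(b/3)


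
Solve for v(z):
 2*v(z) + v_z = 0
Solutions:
 v(z) = C1*exp(-2*z)


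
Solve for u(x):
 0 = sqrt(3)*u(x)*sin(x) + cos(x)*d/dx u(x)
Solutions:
 u(x) = C1*cos(x)^(sqrt(3))


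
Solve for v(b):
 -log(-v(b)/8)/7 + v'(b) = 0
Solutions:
 -7*Integral(1/(log(-_y) - 3*log(2)), (_y, v(b))) = C1 - b


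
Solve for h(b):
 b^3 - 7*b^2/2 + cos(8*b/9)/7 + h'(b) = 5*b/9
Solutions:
 h(b) = C1 - b^4/4 + 7*b^3/6 + 5*b^2/18 - 9*sin(8*b/9)/56


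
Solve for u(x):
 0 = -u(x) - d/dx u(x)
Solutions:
 u(x) = C1*exp(-x)


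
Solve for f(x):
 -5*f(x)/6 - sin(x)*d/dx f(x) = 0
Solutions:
 f(x) = C1*(cos(x) + 1)^(5/12)/(cos(x) - 1)^(5/12)


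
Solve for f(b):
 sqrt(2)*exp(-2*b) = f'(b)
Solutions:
 f(b) = C1 - sqrt(2)*exp(-2*b)/2


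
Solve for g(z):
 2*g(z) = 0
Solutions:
 g(z) = 0


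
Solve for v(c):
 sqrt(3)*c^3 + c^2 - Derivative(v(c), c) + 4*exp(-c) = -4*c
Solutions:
 v(c) = C1 + sqrt(3)*c^4/4 + c^3/3 + 2*c^2 - 4*exp(-c)


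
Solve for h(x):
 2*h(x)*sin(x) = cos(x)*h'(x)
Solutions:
 h(x) = C1/cos(x)^2


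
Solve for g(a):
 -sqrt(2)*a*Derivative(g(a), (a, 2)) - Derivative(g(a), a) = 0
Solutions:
 g(a) = C1 + C2*a^(1 - sqrt(2)/2)


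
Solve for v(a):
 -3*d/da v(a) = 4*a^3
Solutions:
 v(a) = C1 - a^4/3


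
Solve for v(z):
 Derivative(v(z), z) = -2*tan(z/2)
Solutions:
 v(z) = C1 + 4*log(cos(z/2))


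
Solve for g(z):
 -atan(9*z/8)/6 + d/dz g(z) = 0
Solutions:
 g(z) = C1 + z*atan(9*z/8)/6 - 2*log(81*z^2 + 64)/27


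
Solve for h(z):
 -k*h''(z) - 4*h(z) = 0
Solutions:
 h(z) = C1*exp(-2*z*sqrt(-1/k)) + C2*exp(2*z*sqrt(-1/k))


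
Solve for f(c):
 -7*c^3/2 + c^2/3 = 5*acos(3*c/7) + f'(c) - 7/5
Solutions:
 f(c) = C1 - 7*c^4/8 + c^3/9 - 5*c*acos(3*c/7) + 7*c/5 + 5*sqrt(49 - 9*c^2)/3


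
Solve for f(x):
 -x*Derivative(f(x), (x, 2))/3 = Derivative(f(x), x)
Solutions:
 f(x) = C1 + C2/x^2


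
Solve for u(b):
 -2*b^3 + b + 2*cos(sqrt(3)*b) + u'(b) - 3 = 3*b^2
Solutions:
 u(b) = C1 + b^4/2 + b^3 - b^2/2 + 3*b - 2*sqrt(3)*sin(sqrt(3)*b)/3


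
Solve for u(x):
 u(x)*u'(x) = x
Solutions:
 u(x) = -sqrt(C1 + x^2)
 u(x) = sqrt(C1 + x^2)


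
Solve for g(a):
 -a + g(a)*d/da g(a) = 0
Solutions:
 g(a) = -sqrt(C1 + a^2)
 g(a) = sqrt(C1 + a^2)


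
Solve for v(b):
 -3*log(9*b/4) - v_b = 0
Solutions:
 v(b) = C1 - 3*b*log(b) + b*log(64/729) + 3*b


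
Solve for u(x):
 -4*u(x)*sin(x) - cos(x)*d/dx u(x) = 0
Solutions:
 u(x) = C1*cos(x)^4


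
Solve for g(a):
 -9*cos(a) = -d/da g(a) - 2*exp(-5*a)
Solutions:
 g(a) = C1 + 9*sin(a) + 2*exp(-5*a)/5


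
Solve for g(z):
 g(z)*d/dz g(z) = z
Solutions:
 g(z) = -sqrt(C1 + z^2)
 g(z) = sqrt(C1 + z^2)


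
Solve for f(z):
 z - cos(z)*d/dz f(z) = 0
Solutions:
 f(z) = C1 + Integral(z/cos(z), z)


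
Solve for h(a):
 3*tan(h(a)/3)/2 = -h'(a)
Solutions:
 h(a) = -3*asin(C1*exp(-a/2)) + 3*pi
 h(a) = 3*asin(C1*exp(-a/2))


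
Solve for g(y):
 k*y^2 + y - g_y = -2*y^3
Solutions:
 g(y) = C1 + k*y^3/3 + y^4/2 + y^2/2


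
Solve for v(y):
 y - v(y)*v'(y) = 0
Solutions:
 v(y) = -sqrt(C1 + y^2)
 v(y) = sqrt(C1 + y^2)


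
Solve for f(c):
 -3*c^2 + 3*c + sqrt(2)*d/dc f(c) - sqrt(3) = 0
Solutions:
 f(c) = C1 + sqrt(2)*c^3/2 - 3*sqrt(2)*c^2/4 + sqrt(6)*c/2


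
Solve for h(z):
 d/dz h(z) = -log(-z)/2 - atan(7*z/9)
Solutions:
 h(z) = C1 - z*log(-z)/2 - z*atan(7*z/9) + z/2 + 9*log(49*z^2 + 81)/14


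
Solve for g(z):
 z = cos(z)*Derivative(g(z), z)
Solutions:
 g(z) = C1 + Integral(z/cos(z), z)


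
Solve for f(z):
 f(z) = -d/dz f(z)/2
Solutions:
 f(z) = C1*exp(-2*z)


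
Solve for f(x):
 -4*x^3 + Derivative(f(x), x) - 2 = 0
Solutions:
 f(x) = C1 + x^4 + 2*x


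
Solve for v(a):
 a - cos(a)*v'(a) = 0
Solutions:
 v(a) = C1 + Integral(a/cos(a), a)


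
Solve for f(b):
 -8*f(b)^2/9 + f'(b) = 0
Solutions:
 f(b) = -9/(C1 + 8*b)


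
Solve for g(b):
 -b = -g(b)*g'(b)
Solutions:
 g(b) = -sqrt(C1 + b^2)
 g(b) = sqrt(C1 + b^2)


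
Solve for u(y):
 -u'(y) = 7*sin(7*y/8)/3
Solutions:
 u(y) = C1 + 8*cos(7*y/8)/3


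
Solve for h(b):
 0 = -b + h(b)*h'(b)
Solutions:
 h(b) = -sqrt(C1 + b^2)
 h(b) = sqrt(C1 + b^2)


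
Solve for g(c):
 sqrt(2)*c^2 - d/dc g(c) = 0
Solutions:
 g(c) = C1 + sqrt(2)*c^3/3


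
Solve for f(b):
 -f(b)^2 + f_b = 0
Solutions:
 f(b) = -1/(C1 + b)


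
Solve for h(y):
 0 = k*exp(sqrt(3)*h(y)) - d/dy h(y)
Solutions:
 h(y) = sqrt(3)*(2*log(-1/(C1 + k*y)) - log(3))/6


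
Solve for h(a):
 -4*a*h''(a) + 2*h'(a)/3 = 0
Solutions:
 h(a) = C1 + C2*a^(7/6)


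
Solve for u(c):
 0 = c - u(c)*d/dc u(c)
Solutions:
 u(c) = -sqrt(C1 + c^2)
 u(c) = sqrt(C1 + c^2)


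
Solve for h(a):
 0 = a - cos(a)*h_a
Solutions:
 h(a) = C1 + Integral(a/cos(a), a)


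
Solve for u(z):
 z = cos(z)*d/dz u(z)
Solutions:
 u(z) = C1 + Integral(z/cos(z), z)


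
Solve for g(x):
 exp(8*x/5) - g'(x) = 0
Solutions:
 g(x) = C1 + 5*exp(8*x/5)/8


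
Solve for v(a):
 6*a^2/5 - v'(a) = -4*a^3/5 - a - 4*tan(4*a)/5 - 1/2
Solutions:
 v(a) = C1 + a^4/5 + 2*a^3/5 + a^2/2 + a/2 - log(cos(4*a))/5


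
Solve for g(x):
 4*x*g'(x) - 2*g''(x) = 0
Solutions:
 g(x) = C1 + C2*erfi(x)


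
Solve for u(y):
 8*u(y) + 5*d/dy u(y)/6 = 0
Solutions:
 u(y) = C1*exp(-48*y/5)


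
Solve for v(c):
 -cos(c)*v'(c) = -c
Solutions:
 v(c) = C1 + Integral(c/cos(c), c)


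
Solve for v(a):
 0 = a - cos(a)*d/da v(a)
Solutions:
 v(a) = C1 + Integral(a/cos(a), a)


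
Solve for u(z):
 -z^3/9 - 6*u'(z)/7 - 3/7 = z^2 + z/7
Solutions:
 u(z) = C1 - 7*z^4/216 - 7*z^3/18 - z^2/12 - z/2


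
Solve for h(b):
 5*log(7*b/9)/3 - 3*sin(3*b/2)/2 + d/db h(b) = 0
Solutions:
 h(b) = C1 - 5*b*log(b)/3 - 2*b*log(7) + b*log(21)/3 + 5*b/3 + 3*b*log(3) - cos(3*b/2)


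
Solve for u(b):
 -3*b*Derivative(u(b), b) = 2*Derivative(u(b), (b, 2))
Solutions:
 u(b) = C1 + C2*erf(sqrt(3)*b/2)


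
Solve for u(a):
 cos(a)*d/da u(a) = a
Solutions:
 u(a) = C1 + Integral(a/cos(a), a)


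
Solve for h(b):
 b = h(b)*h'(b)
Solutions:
 h(b) = -sqrt(C1 + b^2)
 h(b) = sqrt(C1 + b^2)


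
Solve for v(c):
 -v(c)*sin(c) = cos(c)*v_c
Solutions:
 v(c) = C1*cos(c)


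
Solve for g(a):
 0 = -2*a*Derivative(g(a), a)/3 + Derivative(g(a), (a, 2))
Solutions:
 g(a) = C1 + C2*erfi(sqrt(3)*a/3)


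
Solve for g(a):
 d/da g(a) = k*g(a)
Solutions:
 g(a) = C1*exp(a*k)


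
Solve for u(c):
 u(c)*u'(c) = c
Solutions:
 u(c) = -sqrt(C1 + c^2)
 u(c) = sqrt(C1 + c^2)


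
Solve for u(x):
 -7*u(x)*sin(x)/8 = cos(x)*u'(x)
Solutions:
 u(x) = C1*cos(x)^(7/8)


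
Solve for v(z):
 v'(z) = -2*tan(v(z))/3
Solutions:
 v(z) = pi - asin(C1*exp(-2*z/3))
 v(z) = asin(C1*exp(-2*z/3))


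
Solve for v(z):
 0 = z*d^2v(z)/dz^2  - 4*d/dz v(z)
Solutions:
 v(z) = C1 + C2*z^5


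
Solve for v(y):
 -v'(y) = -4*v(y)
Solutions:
 v(y) = C1*exp(4*y)


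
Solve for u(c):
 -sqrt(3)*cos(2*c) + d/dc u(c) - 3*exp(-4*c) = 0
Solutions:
 u(c) = C1 + sqrt(3)*sin(2*c)/2 - 3*exp(-4*c)/4


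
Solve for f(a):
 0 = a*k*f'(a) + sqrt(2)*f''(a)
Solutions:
 f(a) = Piecewise((-2^(3/4)*sqrt(pi)*C1*erf(2^(1/4)*a*sqrt(k)/2)/(2*sqrt(k)) - C2, (k > 0) | (k < 0)), (-C1*a - C2, True))


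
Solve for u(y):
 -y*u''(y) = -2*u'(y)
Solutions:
 u(y) = C1 + C2*y^3


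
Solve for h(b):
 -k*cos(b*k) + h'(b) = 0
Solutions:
 h(b) = C1 + sin(b*k)


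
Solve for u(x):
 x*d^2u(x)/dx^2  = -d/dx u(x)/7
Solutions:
 u(x) = C1 + C2*x^(6/7)


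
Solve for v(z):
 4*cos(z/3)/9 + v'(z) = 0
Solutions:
 v(z) = C1 - 4*sin(z/3)/3


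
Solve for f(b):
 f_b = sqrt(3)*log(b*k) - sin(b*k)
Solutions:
 f(b) = C1 + sqrt(3)*b*(log(b*k) - 1) - Piecewise((-cos(b*k)/k, Ne(k, 0)), (0, True))


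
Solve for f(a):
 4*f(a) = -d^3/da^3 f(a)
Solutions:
 f(a) = C3*exp(-2^(2/3)*a) + (C1*sin(2^(2/3)*sqrt(3)*a/2) + C2*cos(2^(2/3)*sqrt(3)*a/2))*exp(2^(2/3)*a/2)


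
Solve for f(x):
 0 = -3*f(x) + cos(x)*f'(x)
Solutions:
 f(x) = C1*(sin(x) + 1)^(3/2)/(sin(x) - 1)^(3/2)


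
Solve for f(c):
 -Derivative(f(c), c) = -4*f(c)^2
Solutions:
 f(c) = -1/(C1 + 4*c)


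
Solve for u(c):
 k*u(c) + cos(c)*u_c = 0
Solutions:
 u(c) = C1*exp(k*(log(sin(c) - 1) - log(sin(c) + 1))/2)


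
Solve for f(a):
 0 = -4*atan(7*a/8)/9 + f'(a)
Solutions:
 f(a) = C1 + 4*a*atan(7*a/8)/9 - 16*log(49*a^2 + 64)/63


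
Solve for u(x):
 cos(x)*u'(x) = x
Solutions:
 u(x) = C1 + Integral(x/cos(x), x)


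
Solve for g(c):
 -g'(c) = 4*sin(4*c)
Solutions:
 g(c) = C1 + cos(4*c)


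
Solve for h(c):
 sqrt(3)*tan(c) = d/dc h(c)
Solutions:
 h(c) = C1 - sqrt(3)*log(cos(c))


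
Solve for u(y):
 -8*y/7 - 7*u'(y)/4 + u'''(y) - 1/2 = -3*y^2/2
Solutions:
 u(y) = C1 + C2*exp(-sqrt(7)*y/2) + C3*exp(sqrt(7)*y/2) + 2*y^3/7 - 16*y^2/49 + 34*y/49


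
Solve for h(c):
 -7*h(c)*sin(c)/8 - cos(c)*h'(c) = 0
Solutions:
 h(c) = C1*cos(c)^(7/8)


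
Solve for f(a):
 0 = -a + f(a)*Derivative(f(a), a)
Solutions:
 f(a) = -sqrt(C1 + a^2)
 f(a) = sqrt(C1 + a^2)


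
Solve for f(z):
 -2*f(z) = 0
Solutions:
 f(z) = 0


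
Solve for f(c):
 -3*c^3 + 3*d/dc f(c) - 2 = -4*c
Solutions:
 f(c) = C1 + c^4/4 - 2*c^2/3 + 2*c/3


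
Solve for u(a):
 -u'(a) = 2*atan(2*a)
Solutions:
 u(a) = C1 - 2*a*atan(2*a) + log(4*a^2 + 1)/2


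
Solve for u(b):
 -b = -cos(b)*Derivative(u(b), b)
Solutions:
 u(b) = C1 + Integral(b/cos(b), b)


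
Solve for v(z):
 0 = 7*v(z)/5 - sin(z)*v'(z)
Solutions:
 v(z) = C1*(cos(z) - 1)^(7/10)/(cos(z) + 1)^(7/10)


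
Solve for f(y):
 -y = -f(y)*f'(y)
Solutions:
 f(y) = -sqrt(C1 + y^2)
 f(y) = sqrt(C1 + y^2)


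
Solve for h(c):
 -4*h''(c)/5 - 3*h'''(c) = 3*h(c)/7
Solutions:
 h(c) = C1*exp(c*(-112 + 224*14^(1/3)/(135*sqrt(464585) + 92021)^(1/3) + 14^(2/3)*(135*sqrt(464585) + 92021)^(1/3))/1260)*sin(14^(1/3)*sqrt(3)*c*(-14^(1/3)*(135*sqrt(464585) + 92021)^(1/3) + 224/(135*sqrt(464585) + 92021)^(1/3))/1260) + C2*exp(c*(-112 + 224*14^(1/3)/(135*sqrt(464585) + 92021)^(1/3) + 14^(2/3)*(135*sqrt(464585) + 92021)^(1/3))/1260)*cos(14^(1/3)*sqrt(3)*c*(-14^(1/3)*(135*sqrt(464585) + 92021)^(1/3) + 224/(135*sqrt(464585) + 92021)^(1/3))/1260) + C3*exp(-c*(224*14^(1/3)/(135*sqrt(464585) + 92021)^(1/3) + 56 + 14^(2/3)*(135*sqrt(464585) + 92021)^(1/3))/630)


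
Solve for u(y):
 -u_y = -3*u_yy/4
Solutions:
 u(y) = C1 + C2*exp(4*y/3)


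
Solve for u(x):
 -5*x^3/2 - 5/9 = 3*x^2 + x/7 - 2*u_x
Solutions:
 u(x) = C1 + 5*x^4/16 + x^3/2 + x^2/28 + 5*x/18


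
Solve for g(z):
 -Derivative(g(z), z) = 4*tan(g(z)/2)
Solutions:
 g(z) = -2*asin(C1*exp(-2*z)) + 2*pi
 g(z) = 2*asin(C1*exp(-2*z))


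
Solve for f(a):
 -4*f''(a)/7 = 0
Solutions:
 f(a) = C1 + C2*a


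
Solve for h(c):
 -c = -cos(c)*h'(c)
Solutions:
 h(c) = C1 + Integral(c/cos(c), c)


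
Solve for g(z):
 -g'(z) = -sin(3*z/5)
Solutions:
 g(z) = C1 - 5*cos(3*z/5)/3


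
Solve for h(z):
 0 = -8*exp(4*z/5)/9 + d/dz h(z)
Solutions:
 h(z) = C1 + 10*exp(4*z/5)/9


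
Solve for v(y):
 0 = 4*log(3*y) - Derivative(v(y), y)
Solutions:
 v(y) = C1 + 4*y*log(y) - 4*y + y*log(81)


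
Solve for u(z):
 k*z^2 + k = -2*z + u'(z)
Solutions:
 u(z) = C1 + k*z^3/3 + k*z + z^2


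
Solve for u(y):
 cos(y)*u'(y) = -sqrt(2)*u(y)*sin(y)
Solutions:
 u(y) = C1*cos(y)^(sqrt(2))


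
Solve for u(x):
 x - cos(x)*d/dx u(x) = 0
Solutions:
 u(x) = C1 + Integral(x/cos(x), x)


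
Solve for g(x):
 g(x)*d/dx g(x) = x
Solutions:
 g(x) = -sqrt(C1 + x^2)
 g(x) = sqrt(C1 + x^2)


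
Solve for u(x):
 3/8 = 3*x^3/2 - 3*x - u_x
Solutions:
 u(x) = C1 + 3*x^4/8 - 3*x^2/2 - 3*x/8


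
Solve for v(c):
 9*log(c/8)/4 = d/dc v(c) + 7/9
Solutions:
 v(c) = C1 + 9*c*log(c)/4 - 27*c*log(2)/4 - 109*c/36


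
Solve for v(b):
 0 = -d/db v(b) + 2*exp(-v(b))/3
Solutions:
 v(b) = log(C1 + 2*b/3)


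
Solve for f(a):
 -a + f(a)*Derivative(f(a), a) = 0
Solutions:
 f(a) = -sqrt(C1 + a^2)
 f(a) = sqrt(C1 + a^2)


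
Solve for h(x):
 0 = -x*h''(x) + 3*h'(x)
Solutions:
 h(x) = C1 + C2*x^4


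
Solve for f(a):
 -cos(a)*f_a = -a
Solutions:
 f(a) = C1 + Integral(a/cos(a), a)


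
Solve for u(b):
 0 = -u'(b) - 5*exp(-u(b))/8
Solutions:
 u(b) = log(C1 - 5*b/8)


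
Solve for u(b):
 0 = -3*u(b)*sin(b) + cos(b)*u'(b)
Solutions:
 u(b) = C1/cos(b)^3


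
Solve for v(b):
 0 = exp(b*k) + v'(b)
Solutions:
 v(b) = C1 - exp(b*k)/k


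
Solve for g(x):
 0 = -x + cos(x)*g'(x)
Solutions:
 g(x) = C1 + Integral(x/cos(x), x)


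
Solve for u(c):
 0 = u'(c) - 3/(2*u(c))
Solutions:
 u(c) = -sqrt(C1 + 3*c)
 u(c) = sqrt(C1 + 3*c)


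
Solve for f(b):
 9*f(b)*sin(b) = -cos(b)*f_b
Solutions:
 f(b) = C1*cos(b)^9


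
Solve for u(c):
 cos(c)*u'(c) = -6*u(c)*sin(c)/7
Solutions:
 u(c) = C1*cos(c)^(6/7)
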